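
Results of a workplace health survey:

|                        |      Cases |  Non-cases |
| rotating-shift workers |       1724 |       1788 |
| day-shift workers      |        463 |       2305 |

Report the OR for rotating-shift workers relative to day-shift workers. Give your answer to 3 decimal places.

OR = (1724 × 2305) / (1788 × 463) = 3973820/827844 ≈ 4.800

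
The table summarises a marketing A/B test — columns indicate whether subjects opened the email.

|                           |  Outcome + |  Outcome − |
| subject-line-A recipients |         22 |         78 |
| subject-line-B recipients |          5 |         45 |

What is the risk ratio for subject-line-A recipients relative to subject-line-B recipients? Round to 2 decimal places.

RR: 2.20

risk, subject-line-A recipients = 22/100 = 0.2200
risk, subject-line-B recipients = 5/50 = 0.1000
RR = 0.2200 / 0.1000 = 2.20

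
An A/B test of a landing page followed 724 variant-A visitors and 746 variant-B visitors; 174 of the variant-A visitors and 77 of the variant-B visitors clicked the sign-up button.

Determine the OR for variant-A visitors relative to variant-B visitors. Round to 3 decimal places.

odds, variant-A visitors = 174/550 = 0.3164
odds, variant-B visitors = 77/669 = 0.1151
OR = 0.3164 / 0.1151 = 2.749

2.749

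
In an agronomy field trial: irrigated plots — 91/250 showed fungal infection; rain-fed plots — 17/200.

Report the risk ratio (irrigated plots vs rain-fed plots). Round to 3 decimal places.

risk, irrigated plots = 91/250 = 0.3640
risk, rain-fed plots = 17/200 = 0.0850
RR = 0.3640 / 0.0850 = 4.282

RR = 4.282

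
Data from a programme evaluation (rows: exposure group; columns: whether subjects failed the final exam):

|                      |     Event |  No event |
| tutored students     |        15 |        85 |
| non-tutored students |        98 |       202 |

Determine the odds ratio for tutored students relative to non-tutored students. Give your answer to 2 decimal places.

OR = (15 × 202) / (85 × 98) = 3030/8330 ≈ 0.36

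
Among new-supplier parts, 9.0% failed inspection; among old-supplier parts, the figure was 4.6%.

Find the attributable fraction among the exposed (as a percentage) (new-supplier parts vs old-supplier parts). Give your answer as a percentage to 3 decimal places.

AR% = (0.09000 − 0.04600) / 0.09000 = 0.4889 → 48.889%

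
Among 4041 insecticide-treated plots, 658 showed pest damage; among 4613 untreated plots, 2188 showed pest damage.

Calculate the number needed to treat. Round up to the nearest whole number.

4

risk, insecticide-treated plots = 658/4041 = 0.162831
risk, untreated plots = 2188/4613 = 0.474312
absolute risk difference = 0.311481
1 / 0.311481 = 3.210 → round up → 4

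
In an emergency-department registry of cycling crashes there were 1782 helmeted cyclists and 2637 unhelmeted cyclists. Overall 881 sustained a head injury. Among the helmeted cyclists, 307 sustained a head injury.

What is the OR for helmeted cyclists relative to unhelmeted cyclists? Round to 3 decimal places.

0.748

helmeted cyclists without the outcome: 1782 − 307 = 1475
unhelmeted cyclists with the outcome: 881 − 307 = 574
unhelmeted cyclists without the outcome: 2637 − 574 = 2063
OR = (307 × 2063) / (1475 × 574) = 633341/846650 ≈ 0.748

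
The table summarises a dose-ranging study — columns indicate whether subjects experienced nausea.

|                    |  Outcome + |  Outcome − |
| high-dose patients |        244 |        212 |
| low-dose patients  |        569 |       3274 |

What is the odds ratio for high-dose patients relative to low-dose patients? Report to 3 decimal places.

odds, high-dose patients = 244/212 = 1.1509
odds, low-dose patients = 569/3274 = 0.1738
OR = 1.1509 / 0.1738 = 6.622

OR ≈ 6.622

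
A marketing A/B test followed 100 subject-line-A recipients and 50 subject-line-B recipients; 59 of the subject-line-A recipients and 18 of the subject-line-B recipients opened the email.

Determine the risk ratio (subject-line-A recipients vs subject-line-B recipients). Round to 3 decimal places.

1.639

risk, subject-line-A recipients = 59/100 = 0.5900
risk, subject-line-B recipients = 18/50 = 0.3600
RR = 0.5900 / 0.3600 = 1.639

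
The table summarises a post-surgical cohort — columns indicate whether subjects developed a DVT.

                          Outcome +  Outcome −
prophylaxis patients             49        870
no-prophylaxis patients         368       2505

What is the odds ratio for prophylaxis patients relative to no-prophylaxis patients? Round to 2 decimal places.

OR = (49 × 2505) / (870 × 368) = 122745/320160 ≈ 0.38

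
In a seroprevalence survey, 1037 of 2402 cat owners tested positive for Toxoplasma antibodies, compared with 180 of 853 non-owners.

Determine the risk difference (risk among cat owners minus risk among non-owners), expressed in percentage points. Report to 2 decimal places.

risk, cat owners = 1037/2402 = 0.4317
risk, non-owners = 180/853 = 0.2110
risk difference = 0.4317 − 0.2110 = 0.2207 → 22.07 percentage points

RD: 22.07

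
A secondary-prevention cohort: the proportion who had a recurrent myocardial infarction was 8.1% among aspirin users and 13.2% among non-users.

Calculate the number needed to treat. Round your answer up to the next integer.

absolute risk difference = 0.051000
1 / 0.051000 = 19.608 → round up → 20

20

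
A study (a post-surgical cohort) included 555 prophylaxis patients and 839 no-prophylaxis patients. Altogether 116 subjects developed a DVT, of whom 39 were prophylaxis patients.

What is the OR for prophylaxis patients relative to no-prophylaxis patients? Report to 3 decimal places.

OR ≈ 0.748

prophylaxis patients without the outcome: 555 − 39 = 516
no-prophylaxis patients with the outcome: 116 − 39 = 77
no-prophylaxis patients without the outcome: 839 − 77 = 762
OR = (39 × 762) / (516 × 77) = 29718/39732 ≈ 0.748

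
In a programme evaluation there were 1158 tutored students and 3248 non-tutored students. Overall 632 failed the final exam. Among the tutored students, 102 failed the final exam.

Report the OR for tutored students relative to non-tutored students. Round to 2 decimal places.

tutored students without the outcome: 1158 − 102 = 1056
non-tutored students with the outcome: 632 − 102 = 530
non-tutored students without the outcome: 3248 − 530 = 2718
odds, tutored students = 102/1056 = 0.0966
odds, non-tutored students = 530/2718 = 0.1950
OR = 0.0966 / 0.1950 = 0.50

0.50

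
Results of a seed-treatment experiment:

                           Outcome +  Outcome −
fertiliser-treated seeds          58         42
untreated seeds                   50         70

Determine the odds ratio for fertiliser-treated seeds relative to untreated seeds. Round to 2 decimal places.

OR = (58 × 70) / (42 × 50) = 4060/2100 ≈ 1.93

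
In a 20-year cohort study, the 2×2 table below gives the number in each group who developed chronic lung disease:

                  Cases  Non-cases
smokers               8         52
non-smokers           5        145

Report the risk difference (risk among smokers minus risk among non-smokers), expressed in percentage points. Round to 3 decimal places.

risk, smokers = 8/60 = 0.13333
risk, non-smokers = 5/150 = 0.03333
risk difference = 0.13333 − 0.03333 = 0.10000 → 10.000 percentage points

RD = 10.000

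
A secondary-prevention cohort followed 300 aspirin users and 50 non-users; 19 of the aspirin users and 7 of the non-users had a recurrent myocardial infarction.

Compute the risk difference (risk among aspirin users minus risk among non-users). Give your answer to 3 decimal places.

risk, aspirin users = 19/300 = 0.0633
risk, non-users = 7/50 = 0.1400
risk difference = 0.0633 − 0.1400 = -0.077

-0.077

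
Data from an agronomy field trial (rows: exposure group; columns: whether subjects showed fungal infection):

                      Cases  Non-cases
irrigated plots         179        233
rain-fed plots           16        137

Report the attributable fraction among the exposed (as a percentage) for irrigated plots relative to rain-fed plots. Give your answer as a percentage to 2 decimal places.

risk, irrigated plots = 179/412 = 0.4345
risk, rain-fed plots = 16/153 = 0.1046
AR% = (0.4345 − 0.1046) / 0.4345 = 0.7593 → 75.93%

AR% = 75.93%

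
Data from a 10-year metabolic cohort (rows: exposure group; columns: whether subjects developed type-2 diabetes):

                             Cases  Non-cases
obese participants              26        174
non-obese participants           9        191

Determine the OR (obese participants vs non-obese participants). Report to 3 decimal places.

odds, obese participants = 26/174 = 0.14943
odds, non-obese participants = 9/191 = 0.04712
OR = 0.14943 / 0.04712 = 3.171

OR ≈ 3.171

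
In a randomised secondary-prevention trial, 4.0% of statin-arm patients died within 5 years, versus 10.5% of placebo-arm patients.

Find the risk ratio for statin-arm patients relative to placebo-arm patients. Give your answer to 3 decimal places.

RR = 0.04000 / 0.10500 = 0.381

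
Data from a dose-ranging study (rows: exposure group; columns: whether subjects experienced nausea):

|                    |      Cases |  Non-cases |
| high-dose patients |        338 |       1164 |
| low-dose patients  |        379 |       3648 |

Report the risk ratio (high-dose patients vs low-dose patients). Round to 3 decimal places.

2.391

risk, high-dose patients = 338/1502 = 0.2250
risk, low-dose patients = 379/4027 = 0.0941
RR = 0.2250 / 0.0941 = 2.391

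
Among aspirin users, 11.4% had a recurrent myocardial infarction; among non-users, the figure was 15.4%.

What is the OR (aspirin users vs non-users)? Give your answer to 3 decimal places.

odds, aspirin users = 0.1140/0.8860 = 0.1287
odds, non-users = 0.1540/0.8460 = 0.1820
OR = 0.1287 / 0.1820 = 0.707

0.707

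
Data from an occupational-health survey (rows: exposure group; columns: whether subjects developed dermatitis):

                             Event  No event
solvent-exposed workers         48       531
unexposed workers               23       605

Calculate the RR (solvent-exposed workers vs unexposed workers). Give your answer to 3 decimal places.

2.264

risk, solvent-exposed workers = 48/579 = 0.08290
risk, unexposed workers = 23/628 = 0.03662
RR = 0.08290 / 0.03662 = 2.264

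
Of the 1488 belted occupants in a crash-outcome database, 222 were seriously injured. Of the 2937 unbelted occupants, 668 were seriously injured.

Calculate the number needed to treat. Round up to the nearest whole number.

risk, belted occupants = 222/1488 = 0.149194
risk, unbelted occupants = 668/2937 = 0.227443
absolute risk difference = 0.078249
1 / 0.078249 = 12.780 → round up → 13

13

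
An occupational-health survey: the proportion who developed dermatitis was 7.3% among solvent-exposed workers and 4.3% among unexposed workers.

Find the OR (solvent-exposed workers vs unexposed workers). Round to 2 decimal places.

odds, solvent-exposed workers = 0.07300/0.92700 = 0.07875
odds, unexposed workers = 0.04300/0.95700 = 0.04493
OR = 0.07875 / 0.04493 = 1.75

OR: 1.75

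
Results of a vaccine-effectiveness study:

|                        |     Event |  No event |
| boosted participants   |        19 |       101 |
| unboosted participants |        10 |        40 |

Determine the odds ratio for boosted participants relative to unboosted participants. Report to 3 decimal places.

OR = (19 × 40) / (101 × 10) = 760/1010 ≈ 0.752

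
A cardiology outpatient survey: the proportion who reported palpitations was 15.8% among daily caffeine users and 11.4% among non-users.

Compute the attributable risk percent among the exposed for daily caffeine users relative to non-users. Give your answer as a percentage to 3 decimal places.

AR% = (0.1580 − 0.1140) / 0.1580 = 0.2785 → 27.848%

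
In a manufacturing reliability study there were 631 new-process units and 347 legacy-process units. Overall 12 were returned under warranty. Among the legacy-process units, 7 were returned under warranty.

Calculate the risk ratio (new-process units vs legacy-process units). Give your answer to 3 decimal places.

new-process units with the outcome: 12 − 7 = 5
new-process units without the outcome: 631 − 5 = 626
legacy-process units without the outcome: 347 − 7 = 340
risk, new-process units = 5/631 = 0.00792
risk, legacy-process units = 7/347 = 0.02017
RR = 0.00792 / 0.02017 = 0.393

RR: 0.393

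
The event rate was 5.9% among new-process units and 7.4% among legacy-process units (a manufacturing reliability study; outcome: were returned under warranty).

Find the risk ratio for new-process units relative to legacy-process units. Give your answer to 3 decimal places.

RR = 0.0590 / 0.0740 = 0.797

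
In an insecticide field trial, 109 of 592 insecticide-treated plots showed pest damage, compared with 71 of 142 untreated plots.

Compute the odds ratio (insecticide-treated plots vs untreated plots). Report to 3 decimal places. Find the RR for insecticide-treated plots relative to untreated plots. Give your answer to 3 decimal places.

OR = (109 × 71) / (483 × 71) = 7739/34293 ≈ 0.226
risk, insecticide-treated plots = 109/592 = 0.1841
risk, untreated plots = 71/142 = 0.5000
RR = 0.1841 / 0.5000 = 0.368

OR = 0.226; RR = 0.368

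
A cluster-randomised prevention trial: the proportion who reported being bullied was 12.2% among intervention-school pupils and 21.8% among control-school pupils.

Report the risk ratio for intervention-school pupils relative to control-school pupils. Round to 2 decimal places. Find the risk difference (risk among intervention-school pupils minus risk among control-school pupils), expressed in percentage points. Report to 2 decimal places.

RR = 0.56; RD = -9.60

RR = 0.1220 / 0.2180 = 0.56
risk difference = 0.1220 − 0.2180 = -0.0960 → -9.60 percentage points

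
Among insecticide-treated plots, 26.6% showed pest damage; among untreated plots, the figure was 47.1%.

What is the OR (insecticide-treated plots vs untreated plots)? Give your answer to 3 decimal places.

0.407

odds, insecticide-treated plots = 0.2660/0.7340 = 0.3624
odds, untreated plots = 0.4710/0.5290 = 0.8904
OR = 0.3624 / 0.8904 = 0.407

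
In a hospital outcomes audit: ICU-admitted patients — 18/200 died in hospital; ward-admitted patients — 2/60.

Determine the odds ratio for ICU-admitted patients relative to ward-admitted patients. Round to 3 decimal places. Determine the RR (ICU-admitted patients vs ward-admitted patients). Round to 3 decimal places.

odds, ICU-admitted patients = 18/182 = 0.09890
odds, ward-admitted patients = 2/58 = 0.03448
OR = 0.09890 / 0.03448 = 2.868
risk, ICU-admitted patients = 18/200 = 0.09000
risk, ward-admitted patients = 2/60 = 0.03333
RR = 0.09000 / 0.03333 = 2.700

OR = 2.868; RR = 2.700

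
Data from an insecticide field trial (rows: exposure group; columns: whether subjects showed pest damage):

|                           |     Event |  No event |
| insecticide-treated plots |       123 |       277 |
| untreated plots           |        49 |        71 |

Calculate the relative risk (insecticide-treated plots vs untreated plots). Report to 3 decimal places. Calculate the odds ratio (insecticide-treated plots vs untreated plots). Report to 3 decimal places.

risk, insecticide-treated plots = 123/400 = 0.3075
risk, untreated plots = 49/120 = 0.4083
RR = 0.3075 / 0.4083 = 0.753
odds, insecticide-treated plots = 123/277 = 0.4440
odds, untreated plots = 49/71 = 0.6901
OR = 0.4440 / 0.6901 = 0.643

RR = 0.753; OR = 0.643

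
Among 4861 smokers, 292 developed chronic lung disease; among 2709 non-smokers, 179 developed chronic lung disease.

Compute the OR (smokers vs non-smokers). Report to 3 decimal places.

OR = (292 × 2530) / (4569 × 179) = 738760/817851 ≈ 0.903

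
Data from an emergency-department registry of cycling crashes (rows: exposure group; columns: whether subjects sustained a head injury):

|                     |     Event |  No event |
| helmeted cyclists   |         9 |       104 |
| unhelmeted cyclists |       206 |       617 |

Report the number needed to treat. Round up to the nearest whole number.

risk, helmeted cyclists = 9/113 = 0.079646
risk, unhelmeted cyclists = 206/823 = 0.250304
absolute risk difference = 0.170658
1 / 0.170658 = 5.860 → round up → 6

NNT: 6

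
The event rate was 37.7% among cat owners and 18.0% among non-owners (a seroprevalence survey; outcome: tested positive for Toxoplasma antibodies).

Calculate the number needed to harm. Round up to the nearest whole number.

NNH ≈ 6

absolute risk difference = 0.197000
1 / 0.197000 = 5.076 → round up → 6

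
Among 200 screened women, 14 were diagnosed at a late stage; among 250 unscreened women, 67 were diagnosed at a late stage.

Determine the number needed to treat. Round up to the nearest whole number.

NNT: 6

risk, screened women = 14/200 = 0.070000
risk, unscreened women = 67/250 = 0.268000
absolute risk difference = 0.198000
1 / 0.198000 = 5.051 → round up → 6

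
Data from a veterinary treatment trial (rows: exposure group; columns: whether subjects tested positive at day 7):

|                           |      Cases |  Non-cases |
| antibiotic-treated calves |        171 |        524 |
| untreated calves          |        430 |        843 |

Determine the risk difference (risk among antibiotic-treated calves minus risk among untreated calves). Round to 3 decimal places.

-0.092

risk, antibiotic-treated calves = 171/695 = 0.2460
risk, untreated calves = 430/1273 = 0.3378
risk difference = 0.2460 − 0.3378 = -0.092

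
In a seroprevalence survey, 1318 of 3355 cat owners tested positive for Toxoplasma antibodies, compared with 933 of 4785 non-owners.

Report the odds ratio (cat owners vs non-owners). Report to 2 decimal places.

odds, cat owners = 1318/2037 = 0.6470
odds, non-owners = 933/3852 = 0.2422
OR = 0.6470 / 0.2422 = 2.67

OR: 2.67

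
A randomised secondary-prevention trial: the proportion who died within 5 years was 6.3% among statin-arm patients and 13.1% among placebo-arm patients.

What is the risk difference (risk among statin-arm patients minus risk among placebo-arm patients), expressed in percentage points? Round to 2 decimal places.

risk difference = 0.0630 − 0.1310 = -0.0680 → -6.80 percentage points

RD = -6.80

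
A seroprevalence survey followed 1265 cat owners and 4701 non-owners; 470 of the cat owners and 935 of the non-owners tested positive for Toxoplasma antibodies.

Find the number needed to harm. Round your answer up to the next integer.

risk, cat owners = 470/1265 = 0.371542
risk, non-owners = 935/4701 = 0.198894
absolute risk difference = 0.172648
1 / 0.172648 = 5.792 → round up → 6

6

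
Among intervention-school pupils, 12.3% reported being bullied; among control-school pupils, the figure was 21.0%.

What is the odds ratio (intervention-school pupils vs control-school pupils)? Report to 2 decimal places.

OR ≈ 0.53

odds, intervention-school pupils = 0.1230/0.8770 = 0.1403
odds, control-school pupils = 0.2100/0.7900 = 0.2658
OR = 0.1403 / 0.2658 = 0.53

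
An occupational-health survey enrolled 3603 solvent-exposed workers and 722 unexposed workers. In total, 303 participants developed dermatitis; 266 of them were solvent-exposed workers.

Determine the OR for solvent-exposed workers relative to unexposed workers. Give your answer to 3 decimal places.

solvent-exposed workers without the outcome: 3603 − 266 = 3337
unexposed workers with the outcome: 303 − 266 = 37
unexposed workers without the outcome: 722 − 37 = 685
OR = (266 × 685) / (3337 × 37) = 182210/123469 ≈ 1.476

OR = 1.476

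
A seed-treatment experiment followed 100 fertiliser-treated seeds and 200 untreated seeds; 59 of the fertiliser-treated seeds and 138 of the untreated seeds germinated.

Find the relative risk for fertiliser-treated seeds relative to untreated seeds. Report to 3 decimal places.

risk, fertiliser-treated seeds = 59/100 = 0.5900
risk, untreated seeds = 138/200 = 0.6900
RR = 0.5900 / 0.6900 = 0.855

RR: 0.855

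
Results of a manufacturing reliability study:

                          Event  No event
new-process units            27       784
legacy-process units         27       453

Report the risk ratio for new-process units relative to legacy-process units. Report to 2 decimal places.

risk, new-process units = 27/811 = 0.03329
risk, legacy-process units = 27/480 = 0.05625
RR = 0.03329 / 0.05625 = 0.59

0.59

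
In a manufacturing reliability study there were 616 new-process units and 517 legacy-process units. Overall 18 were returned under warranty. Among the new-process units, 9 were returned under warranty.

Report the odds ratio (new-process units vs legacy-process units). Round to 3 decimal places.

new-process units without the outcome: 616 − 9 = 607
legacy-process units with the outcome: 18 − 9 = 9
legacy-process units without the outcome: 517 − 9 = 508
odds, new-process units = 9/607 = 0.01483
odds, legacy-process units = 9/508 = 0.01772
OR = 0.01483 / 0.01772 = 0.837

OR: 0.837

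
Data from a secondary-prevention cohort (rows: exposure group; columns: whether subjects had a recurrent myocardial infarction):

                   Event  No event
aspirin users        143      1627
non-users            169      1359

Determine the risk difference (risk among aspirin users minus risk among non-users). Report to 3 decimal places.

risk, aspirin users = 143/1770 = 0.0808
risk, non-users = 169/1528 = 0.1106
risk difference = 0.0808 − 0.1106 = -0.030

-0.030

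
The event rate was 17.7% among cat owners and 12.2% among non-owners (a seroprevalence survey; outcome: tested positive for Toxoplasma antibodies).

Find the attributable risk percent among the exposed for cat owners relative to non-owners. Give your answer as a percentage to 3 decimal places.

AR% = (0.1770 − 0.1220) / 0.1770 = 0.3107 → 31.073%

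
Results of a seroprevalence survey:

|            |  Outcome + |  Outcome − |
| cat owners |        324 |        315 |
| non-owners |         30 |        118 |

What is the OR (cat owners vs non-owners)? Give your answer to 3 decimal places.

OR = (324 × 118) / (315 × 30) = 38232/9450 ≈ 4.046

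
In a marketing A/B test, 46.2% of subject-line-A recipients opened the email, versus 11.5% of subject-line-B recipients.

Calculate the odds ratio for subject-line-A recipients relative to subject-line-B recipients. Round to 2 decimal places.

OR: 6.61

odds, subject-line-A recipients = 0.4620/0.5380 = 0.8587
odds, subject-line-B recipients = 0.1150/0.8850 = 0.1299
OR = 0.8587 / 0.1299 = 6.61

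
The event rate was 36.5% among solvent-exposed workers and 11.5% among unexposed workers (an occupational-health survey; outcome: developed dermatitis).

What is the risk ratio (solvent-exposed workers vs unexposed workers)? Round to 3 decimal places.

RR = 0.3650 / 0.1150 = 3.174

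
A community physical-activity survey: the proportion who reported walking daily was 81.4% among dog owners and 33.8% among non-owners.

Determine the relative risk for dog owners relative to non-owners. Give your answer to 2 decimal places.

RR = 0.8140 / 0.3380 = 2.41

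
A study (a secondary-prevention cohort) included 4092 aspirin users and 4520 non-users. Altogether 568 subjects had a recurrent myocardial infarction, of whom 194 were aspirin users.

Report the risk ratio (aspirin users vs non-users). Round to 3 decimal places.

aspirin users without the outcome: 4092 − 194 = 3898
non-users with the outcome: 568 − 194 = 374
non-users without the outcome: 4520 − 374 = 4146
risk, aspirin users = 194/4092 = 0.04741
risk, non-users = 374/4520 = 0.08274
RR = 0.04741 / 0.08274 = 0.573

RR = 0.573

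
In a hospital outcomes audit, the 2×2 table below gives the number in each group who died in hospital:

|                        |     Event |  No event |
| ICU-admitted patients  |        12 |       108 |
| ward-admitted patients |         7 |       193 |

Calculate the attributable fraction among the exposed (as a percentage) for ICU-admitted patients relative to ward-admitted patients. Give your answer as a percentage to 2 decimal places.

65.00%

risk, ICU-admitted patients = 12/120 = 0.10000
risk, ward-admitted patients = 7/200 = 0.03500
AR% = (0.10000 − 0.03500) / 0.10000 = 0.6500 → 65.00%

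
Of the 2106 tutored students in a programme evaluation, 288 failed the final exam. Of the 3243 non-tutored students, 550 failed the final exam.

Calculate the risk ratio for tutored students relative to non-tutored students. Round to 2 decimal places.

RR ≈ 0.81

risk, tutored students = 288/2106 = 0.1368
risk, non-tutored students = 550/3243 = 0.1696
RR = 0.1368 / 0.1696 = 0.81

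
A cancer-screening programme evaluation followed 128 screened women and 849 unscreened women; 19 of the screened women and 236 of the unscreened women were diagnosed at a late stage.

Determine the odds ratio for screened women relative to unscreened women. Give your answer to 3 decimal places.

0.453

odds, screened women = 19/109 = 0.1743
odds, unscreened women = 236/613 = 0.3850
OR = 0.1743 / 0.3850 = 0.453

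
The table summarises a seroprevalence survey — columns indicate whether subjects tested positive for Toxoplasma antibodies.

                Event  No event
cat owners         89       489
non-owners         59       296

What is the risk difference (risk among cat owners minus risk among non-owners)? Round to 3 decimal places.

RD: -0.012

risk, cat owners = 89/578 = 0.1540
risk, non-owners = 59/355 = 0.1662
risk difference = 0.1540 − 0.1662 = -0.012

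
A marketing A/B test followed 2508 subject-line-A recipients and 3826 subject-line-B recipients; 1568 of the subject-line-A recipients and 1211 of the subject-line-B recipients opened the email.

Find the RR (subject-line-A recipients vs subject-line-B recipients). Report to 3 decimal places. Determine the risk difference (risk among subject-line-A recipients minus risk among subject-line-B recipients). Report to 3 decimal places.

RR = 1.975; RD = 0.309

risk, subject-line-A recipients = 1568/2508 = 0.6252
risk, subject-line-B recipients = 1211/3826 = 0.3165
RR = 0.6252 / 0.3165 = 1.975
risk difference = 0.6252 − 0.3165 = 0.309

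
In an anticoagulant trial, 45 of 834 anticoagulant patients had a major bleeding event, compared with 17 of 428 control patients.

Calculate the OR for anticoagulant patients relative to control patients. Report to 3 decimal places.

OR ≈ 1.379

odds, anticoagulant patients = 45/789 = 0.05703
odds, control patients = 17/411 = 0.04136
OR = 0.05703 / 0.04136 = 1.379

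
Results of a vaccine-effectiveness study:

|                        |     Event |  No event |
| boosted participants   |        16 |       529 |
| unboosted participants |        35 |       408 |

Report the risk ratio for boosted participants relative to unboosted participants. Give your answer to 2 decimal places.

risk, boosted participants = 16/545 = 0.02936
risk, unboosted participants = 35/443 = 0.07901
RR = 0.02936 / 0.07901 = 0.37

0.37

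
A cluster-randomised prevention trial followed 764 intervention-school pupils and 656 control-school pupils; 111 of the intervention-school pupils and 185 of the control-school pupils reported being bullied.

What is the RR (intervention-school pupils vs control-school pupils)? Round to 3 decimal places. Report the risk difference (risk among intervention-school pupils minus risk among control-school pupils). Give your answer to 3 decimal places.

RR = 0.515; RD = -0.137

risk, intervention-school pupils = 111/764 = 0.1453
risk, control-school pupils = 185/656 = 0.2820
RR = 0.1453 / 0.2820 = 0.515
risk difference = 0.1453 − 0.2820 = -0.137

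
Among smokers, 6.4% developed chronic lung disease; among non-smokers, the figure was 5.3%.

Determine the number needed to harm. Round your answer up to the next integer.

91

absolute risk difference = 0.011000
1 / 0.011000 = 90.909 → round up → 91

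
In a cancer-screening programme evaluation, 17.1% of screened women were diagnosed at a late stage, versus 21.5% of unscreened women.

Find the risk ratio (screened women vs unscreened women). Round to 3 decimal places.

RR = 0.1710 / 0.2150 = 0.795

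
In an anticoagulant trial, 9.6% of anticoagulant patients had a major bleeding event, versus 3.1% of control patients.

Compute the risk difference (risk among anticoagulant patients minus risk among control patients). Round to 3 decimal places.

risk difference = 0.09600 − 0.03100 = 0.065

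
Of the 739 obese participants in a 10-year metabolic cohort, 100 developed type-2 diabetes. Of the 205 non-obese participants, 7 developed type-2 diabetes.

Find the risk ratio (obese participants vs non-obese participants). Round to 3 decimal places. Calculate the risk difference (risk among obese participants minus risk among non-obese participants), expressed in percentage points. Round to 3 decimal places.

RR = 3.963; RD = 10.117

risk, obese participants = 100/739 = 0.13532
risk, non-obese participants = 7/205 = 0.03415
RR = 0.13532 / 0.03415 = 3.963
risk difference = 0.13532 − 0.03415 = 0.10117 → 10.117 percentage points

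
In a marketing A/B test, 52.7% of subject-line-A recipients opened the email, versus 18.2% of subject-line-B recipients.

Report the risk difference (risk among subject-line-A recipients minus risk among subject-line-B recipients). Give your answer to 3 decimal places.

risk difference = 0.5270 − 0.1820 = 0.345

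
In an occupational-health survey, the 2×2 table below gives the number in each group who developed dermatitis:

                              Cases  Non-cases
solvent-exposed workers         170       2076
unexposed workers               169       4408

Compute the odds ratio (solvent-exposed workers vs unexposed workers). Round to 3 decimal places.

2.136

odds, solvent-exposed workers = 170/2076 = 0.08189
odds, unexposed workers = 169/4408 = 0.03834
OR = 0.08189 / 0.03834 = 2.136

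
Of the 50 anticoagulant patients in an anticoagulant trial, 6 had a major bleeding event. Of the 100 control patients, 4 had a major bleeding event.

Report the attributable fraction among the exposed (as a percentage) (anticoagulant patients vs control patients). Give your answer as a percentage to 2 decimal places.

66.67%

risk, anticoagulant patients = 6/50 = 0.12000
risk, control patients = 4/100 = 0.04000
AR% = (0.12000 − 0.04000) / 0.12000 = 0.6667 → 66.67%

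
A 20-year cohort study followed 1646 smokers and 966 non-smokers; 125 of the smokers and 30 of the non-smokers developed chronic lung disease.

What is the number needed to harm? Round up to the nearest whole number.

risk, smokers = 125/1646 = 0.075942
risk, non-smokers = 30/966 = 0.031056
absolute risk difference = 0.044886
1 / 0.044886 = 22.279 → round up → 23

23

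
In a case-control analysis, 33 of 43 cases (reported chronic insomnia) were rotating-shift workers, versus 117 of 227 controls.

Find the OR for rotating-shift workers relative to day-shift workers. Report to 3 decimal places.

odds, rotating-shift workers = 33/117 = 0.2821
odds, day-shift workers = 10/110 = 0.0909
OR = 0.2821 / 0.0909 = 3.103

3.103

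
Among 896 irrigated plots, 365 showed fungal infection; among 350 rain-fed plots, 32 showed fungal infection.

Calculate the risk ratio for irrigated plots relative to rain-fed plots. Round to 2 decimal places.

risk, irrigated plots = 365/896 = 0.4074
risk, rain-fed plots = 32/350 = 0.0914
RR = 0.4074 / 0.0914 = 4.46

RR ≈ 4.46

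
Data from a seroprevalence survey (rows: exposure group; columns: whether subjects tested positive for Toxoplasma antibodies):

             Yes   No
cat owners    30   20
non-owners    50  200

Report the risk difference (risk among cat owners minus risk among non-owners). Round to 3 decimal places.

risk, cat owners = 30/50 = 0.6000
risk, non-owners = 50/250 = 0.2000
risk difference = 0.6000 − 0.2000 = 0.400

RD = 0.400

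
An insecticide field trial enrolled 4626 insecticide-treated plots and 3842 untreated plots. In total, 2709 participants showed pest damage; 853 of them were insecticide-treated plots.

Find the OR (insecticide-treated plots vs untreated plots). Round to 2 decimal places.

OR = 0.24

insecticide-treated plots without the outcome: 4626 − 853 = 3773
untreated plots with the outcome: 2709 − 853 = 1856
untreated plots without the outcome: 3842 − 1856 = 1986
odds, insecticide-treated plots = 853/3773 = 0.2261
odds, untreated plots = 1856/1986 = 0.9345
OR = 0.2261 / 0.9345 = 0.24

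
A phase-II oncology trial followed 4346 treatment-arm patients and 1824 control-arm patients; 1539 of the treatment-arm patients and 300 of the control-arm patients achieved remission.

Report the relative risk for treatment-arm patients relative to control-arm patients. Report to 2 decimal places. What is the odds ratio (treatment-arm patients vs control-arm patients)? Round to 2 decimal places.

RR = 2.15; OR = 2.79

risk, treatment-arm patients = 1539/4346 = 0.3541
risk, control-arm patients = 300/1824 = 0.1645
RR = 0.3541 / 0.1645 = 2.15
OR = (1539 × 1524) / (2807 × 300) = 2345436/842100 ≈ 2.79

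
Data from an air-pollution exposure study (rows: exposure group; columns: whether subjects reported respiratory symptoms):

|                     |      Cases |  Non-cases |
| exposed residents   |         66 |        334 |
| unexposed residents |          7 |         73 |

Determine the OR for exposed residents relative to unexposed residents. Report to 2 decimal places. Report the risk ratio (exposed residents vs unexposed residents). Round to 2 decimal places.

OR = (66 × 73) / (334 × 7) = 4818/2338 ≈ 2.06
risk, exposed residents = 66/400 = 0.1650
risk, unexposed residents = 7/80 = 0.0875
RR = 0.1650 / 0.0875 = 1.89

OR = 2.06; RR = 1.89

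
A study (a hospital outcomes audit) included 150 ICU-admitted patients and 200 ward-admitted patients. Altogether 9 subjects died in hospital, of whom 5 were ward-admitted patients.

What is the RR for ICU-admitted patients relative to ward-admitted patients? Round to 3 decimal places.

ICU-admitted patients with the outcome: 9 − 5 = 4
ICU-admitted patients without the outcome: 150 − 4 = 146
ward-admitted patients without the outcome: 200 − 5 = 195
risk, ICU-admitted patients = 4/150 = 0.02667
risk, ward-admitted patients = 5/200 = 0.02500
RR = 0.02667 / 0.02500 = 1.067

1.067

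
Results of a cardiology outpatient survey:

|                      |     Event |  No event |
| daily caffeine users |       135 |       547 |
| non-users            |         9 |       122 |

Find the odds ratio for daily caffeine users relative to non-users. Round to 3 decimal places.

OR = (135 × 122) / (547 × 9) = 16470/4923 ≈ 3.346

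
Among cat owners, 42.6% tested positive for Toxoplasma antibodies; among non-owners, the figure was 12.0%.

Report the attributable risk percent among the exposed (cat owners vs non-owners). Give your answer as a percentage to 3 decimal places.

AR% = (0.4260 − 0.1200) / 0.4260 = 0.7183 → 71.831%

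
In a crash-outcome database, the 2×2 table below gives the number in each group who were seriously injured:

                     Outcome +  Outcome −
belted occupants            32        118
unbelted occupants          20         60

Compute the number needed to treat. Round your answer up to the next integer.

risk, belted occupants = 32/150 = 0.213333
risk, unbelted occupants = 20/80 = 0.250000
absolute risk difference = 0.036667
1 / 0.036667 = 27.272 → round up → 28

28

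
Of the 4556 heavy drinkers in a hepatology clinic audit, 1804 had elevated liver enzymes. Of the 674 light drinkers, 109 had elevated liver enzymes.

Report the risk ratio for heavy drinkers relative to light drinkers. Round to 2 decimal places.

2.45

risk, heavy drinkers = 1804/4556 = 0.3960
risk, light drinkers = 109/674 = 0.1617
RR = 0.3960 / 0.1617 = 2.45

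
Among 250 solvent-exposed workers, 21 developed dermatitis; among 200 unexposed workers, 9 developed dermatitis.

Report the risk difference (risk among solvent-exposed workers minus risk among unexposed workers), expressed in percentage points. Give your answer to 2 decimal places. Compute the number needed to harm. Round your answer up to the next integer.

RD = 3.90; NNH = 26

risk, solvent-exposed workers = 21/250 = 0.08400
risk, unexposed workers = 9/200 = 0.04500
risk difference = 0.08400 − 0.04500 = 0.03900 → 3.90 percentage points
absolute risk difference = 0.039000
1 / 0.039000 = 25.641 → round up → 26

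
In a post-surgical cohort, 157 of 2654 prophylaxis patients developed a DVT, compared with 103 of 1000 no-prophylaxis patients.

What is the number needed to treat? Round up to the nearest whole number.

23

risk, prophylaxis patients = 157/2654 = 0.059156
risk, no-prophylaxis patients = 103/1000 = 0.103000
absolute risk difference = 0.043844
1 / 0.043844 = 22.808 → round up → 23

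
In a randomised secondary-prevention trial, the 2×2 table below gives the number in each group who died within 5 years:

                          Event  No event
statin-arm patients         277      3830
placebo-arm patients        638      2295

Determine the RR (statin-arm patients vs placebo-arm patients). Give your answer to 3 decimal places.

risk, statin-arm patients = 277/4107 = 0.0674
risk, placebo-arm patients = 638/2933 = 0.2175
RR = 0.0674 / 0.2175 = 0.310

RR = 0.310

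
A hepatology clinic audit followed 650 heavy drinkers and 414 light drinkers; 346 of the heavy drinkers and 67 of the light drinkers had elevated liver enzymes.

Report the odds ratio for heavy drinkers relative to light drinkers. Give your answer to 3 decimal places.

OR = (346 × 347) / (304 × 67) = 120062/20368 ≈ 5.895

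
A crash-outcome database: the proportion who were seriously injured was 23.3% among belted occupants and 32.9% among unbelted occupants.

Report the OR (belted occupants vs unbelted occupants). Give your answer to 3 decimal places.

OR: 0.620

odds, belted occupants = 0.2330/0.7670 = 0.3038
odds, unbelted occupants = 0.3290/0.6710 = 0.4903
OR = 0.3038 / 0.4903 = 0.620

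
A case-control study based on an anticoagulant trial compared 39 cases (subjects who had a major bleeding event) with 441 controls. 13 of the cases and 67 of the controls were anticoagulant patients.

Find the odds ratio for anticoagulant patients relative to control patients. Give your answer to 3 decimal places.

OR = (13 × 374) / (67 × 26) = 4862/1742 ≈ 2.791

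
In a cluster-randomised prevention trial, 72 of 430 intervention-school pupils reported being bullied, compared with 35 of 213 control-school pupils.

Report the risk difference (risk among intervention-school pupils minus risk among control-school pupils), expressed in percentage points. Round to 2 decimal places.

risk, intervention-school pupils = 72/430 = 0.1674
risk, control-school pupils = 35/213 = 0.1643
risk difference = 0.1674 − 0.1643 = 0.0031 → 0.31 percentage points

RD ≈ 0.31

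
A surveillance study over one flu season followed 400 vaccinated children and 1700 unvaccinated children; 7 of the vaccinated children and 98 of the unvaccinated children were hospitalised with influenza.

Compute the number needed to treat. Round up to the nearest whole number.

risk, vaccinated children = 7/400 = 0.017500
risk, unvaccinated children = 98/1700 = 0.057647
absolute risk difference = 0.040147
1 / 0.040147 = 24.908 → round up → 25

NNT ≈ 25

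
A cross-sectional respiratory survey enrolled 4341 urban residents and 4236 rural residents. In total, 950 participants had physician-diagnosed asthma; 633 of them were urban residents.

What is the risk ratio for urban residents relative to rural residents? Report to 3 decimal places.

1.949

urban residents without the outcome: 4341 − 633 = 3708
rural residents with the outcome: 950 − 633 = 317
rural residents without the outcome: 4236 − 317 = 3919
risk, urban residents = 633/4341 = 0.1458
risk, rural residents = 317/4236 = 0.0748
RR = 0.1458 / 0.0748 = 1.949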